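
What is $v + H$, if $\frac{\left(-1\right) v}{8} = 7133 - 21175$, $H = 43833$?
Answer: $156169$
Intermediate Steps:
$v = 112336$ ($v = - 8 \left(7133 - 21175\right) = \left(-8\right) \left(-14042\right) = 112336$)
$v + H = 112336 + 43833 = 156169$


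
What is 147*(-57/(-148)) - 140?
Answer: -12341/148 ≈ -83.385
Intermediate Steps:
147*(-57/(-148)) - 140 = 147*(-57*(-1/148)) - 140 = 147*(57/148) - 140 = 8379/148 - 140 = -12341/148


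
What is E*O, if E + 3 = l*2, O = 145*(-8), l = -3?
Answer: 10440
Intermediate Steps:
O = -1160
E = -9 (E = -3 - 3*2 = -3 - 6 = -9)
E*O = -9*(-1160) = 10440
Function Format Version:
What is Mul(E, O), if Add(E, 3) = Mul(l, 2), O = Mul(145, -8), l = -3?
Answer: 10440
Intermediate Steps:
O = -1160
E = -9 (E = Add(-3, Mul(-3, 2)) = Add(-3, -6) = -9)
Mul(E, O) = Mul(-9, -1160) = 10440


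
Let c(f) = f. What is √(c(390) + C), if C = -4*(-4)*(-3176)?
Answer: I*√50426 ≈ 224.56*I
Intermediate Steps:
C = -50816 (C = 16*(-3176) = -50816)
√(c(390) + C) = √(390 - 50816) = √(-50426) = I*√50426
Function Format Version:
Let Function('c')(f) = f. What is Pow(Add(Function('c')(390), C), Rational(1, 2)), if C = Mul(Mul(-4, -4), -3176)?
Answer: Mul(I, Pow(50426, Rational(1, 2))) ≈ Mul(224.56, I)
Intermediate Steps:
C = -50816 (C = Mul(16, -3176) = -50816)
Pow(Add(Function('c')(390), C), Rational(1, 2)) = Pow(Add(390, -50816), Rational(1, 2)) = Pow(-50426, Rational(1, 2)) = Mul(I, Pow(50426, Rational(1, 2)))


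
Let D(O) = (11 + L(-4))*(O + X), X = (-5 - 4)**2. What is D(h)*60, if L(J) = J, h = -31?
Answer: 21000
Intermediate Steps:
X = 81 (X = (-9)**2 = 81)
D(O) = 567 + 7*O (D(O) = (11 - 4)*(O + 81) = 7*(81 + O) = 567 + 7*O)
D(h)*60 = (567 + 7*(-31))*60 = (567 - 217)*60 = 350*60 = 21000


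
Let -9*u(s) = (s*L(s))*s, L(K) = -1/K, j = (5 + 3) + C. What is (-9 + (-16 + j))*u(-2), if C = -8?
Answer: 50/9 ≈ 5.5556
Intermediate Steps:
j = 0 (j = (5 + 3) - 8 = 8 - 8 = 0)
u(s) = s/9 (u(s) = -s*(-1/s)*s/9 = -(-1)*s/9 = s/9)
(-9 + (-16 + j))*u(-2) = (-9 + (-16 + 0))*((⅑)*(-2)) = (-9 - 16)*(-2/9) = -25*(-2/9) = 50/9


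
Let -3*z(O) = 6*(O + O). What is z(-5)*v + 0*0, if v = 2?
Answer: 40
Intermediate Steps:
z(O) = -4*O (z(O) = -2*(O + O) = -2*2*O = -4*O)
z(-5)*v + 0*0 = -4*(-5)*2 + 0*0 = 20*2 + 0 = 40 + 0 = 40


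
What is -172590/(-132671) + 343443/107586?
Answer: 1943430121/432531582 ≈ 4.4931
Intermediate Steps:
-172590/(-132671) + 343443/107586 = -172590*(-1/132671) + 343443*(1/107586) = 15690/12061 + 114481/35862 = 1943430121/432531582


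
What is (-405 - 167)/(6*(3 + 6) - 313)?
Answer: 572/259 ≈ 2.2085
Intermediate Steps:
(-405 - 167)/(6*(3 + 6) - 313) = -572/(6*9 - 313) = -572/(54 - 313) = -572/(-259) = -572*(-1/259) = 572/259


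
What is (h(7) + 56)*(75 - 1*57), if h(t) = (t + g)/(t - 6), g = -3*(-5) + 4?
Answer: 1476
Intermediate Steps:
g = 19 (g = 15 + 4 = 19)
h(t) = (19 + t)/(-6 + t) (h(t) = (t + 19)/(t - 6) = (19 + t)/(-6 + t))
(h(7) + 56)*(75 - 1*57) = ((19 + 7)/(-6 + 7) + 56)*(75 - 1*57) = (26/1 + 56)*(75 - 57) = (1*26 + 56)*18 = (26 + 56)*18 = 82*18 = 1476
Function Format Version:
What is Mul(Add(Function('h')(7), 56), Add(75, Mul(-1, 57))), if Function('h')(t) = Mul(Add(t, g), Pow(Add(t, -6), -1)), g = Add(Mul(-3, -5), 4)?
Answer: 1476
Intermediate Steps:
g = 19 (g = Add(15, 4) = 19)
Function('h')(t) = Mul(Pow(Add(-6, t), -1), Add(19, t)) (Function('h')(t) = Mul(Add(t, 19), Pow(Add(t, -6), -1)) = Mul(Add(19, t), Pow(Add(-6, t), -1)) = Mul(Pow(Add(-6, t), -1), Add(19, t)))
Mul(Add(Function('h')(7), 56), Add(75, Mul(-1, 57))) = Mul(Add(Mul(Pow(Add(-6, 7), -1), Add(19, 7)), 56), Add(75, Mul(-1, 57))) = Mul(Add(Mul(Pow(1, -1), 26), 56), Add(75, -57)) = Mul(Add(Mul(1, 26), 56), 18) = Mul(Add(26, 56), 18) = Mul(82, 18) = 1476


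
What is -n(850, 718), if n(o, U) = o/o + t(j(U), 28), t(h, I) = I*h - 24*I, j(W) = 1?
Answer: 643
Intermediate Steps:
t(h, I) = -24*I + I*h
n(o, U) = -643 (n(o, U) = o/o + 28*(-24 + 1) = 1 + 28*(-23) = 1 - 644 = -643)
-n(850, 718) = -1*(-643) = 643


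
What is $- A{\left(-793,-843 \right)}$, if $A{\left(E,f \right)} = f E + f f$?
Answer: $-1379148$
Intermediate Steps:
$A{\left(E,f \right)} = f^{2} + E f$ ($A{\left(E,f \right)} = E f + f^{2} = f^{2} + E f$)
$- A{\left(-793,-843 \right)} = - \left(-843\right) \left(-793 - 843\right) = - \left(-843\right) \left(-1636\right) = \left(-1\right) 1379148 = -1379148$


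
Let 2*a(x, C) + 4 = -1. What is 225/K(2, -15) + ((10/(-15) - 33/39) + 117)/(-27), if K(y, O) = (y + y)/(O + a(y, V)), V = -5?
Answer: -8328407/8424 ≈ -988.65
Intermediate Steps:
a(x, C) = -5/2 (a(x, C) = -2 + (1/2)*(-1) = -2 - 1/2 = -5/2)
K(y, O) = 2*y/(-5/2 + O) (K(y, O) = (y + y)/(O - 5/2) = (2*y)/(-5/2 + O) = 2*y/(-5/2 + O))
225/K(2, -15) + ((10/(-15) - 33/39) + 117)/(-27) = 225/((4*2/(-5 + 2*(-15)))) + ((10/(-15) - 33/39) + 117)/(-27) = 225/((4*2/(-5 - 30))) + ((10*(-1/15) - 33*1/39) + 117)*(-1/27) = 225/((4*2/(-35))) + ((-2/3 - 11/13) + 117)*(-1/27) = 225/((4*2*(-1/35))) + (-59/39 + 117)*(-1/27) = 225/(-8/35) + (4504/39)*(-1/27) = 225*(-35/8) - 4504/1053 = -7875/8 - 4504/1053 = -8328407/8424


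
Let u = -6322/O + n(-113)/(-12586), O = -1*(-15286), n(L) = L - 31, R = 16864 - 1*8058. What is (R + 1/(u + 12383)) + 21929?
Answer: 18304867047503299/595570749940 ≈ 30735.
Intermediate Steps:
R = 8806 (R = 16864 - 8058 = 8806)
n(L) = -31 + L
O = 15286
u = -19341877/48097399 (u = -6322/15286 + (-31 - 113)/(-12586) = -6322*1/15286 - 144*(-1/12586) = -3161/7643 + 72/6293 = -19341877/48097399 ≈ -0.40214)
(R + 1/(u + 12383)) + 21929 = (8806 + 1/(-19341877/48097399 + 12383)) + 21929 = (8806 + 1/(595570749940/48097399)) + 21929 = (8806 + 48097399/595570749940) + 21929 = 5244596072069039/595570749940 + 21929 = 18304867047503299/595570749940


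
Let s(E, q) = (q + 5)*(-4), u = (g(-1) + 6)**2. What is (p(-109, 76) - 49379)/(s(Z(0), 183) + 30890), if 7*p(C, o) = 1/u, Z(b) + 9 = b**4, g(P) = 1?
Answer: -8468498/5168667 ≈ -1.6384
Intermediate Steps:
u = 49 (u = (1 + 6)**2 = 7**2 = 49)
Z(b) = -9 + b**4
s(E, q) = -20 - 4*q (s(E, q) = (5 + q)*(-4) = -20 - 4*q)
p(C, o) = 1/343 (p(C, o) = (1/7)/49 = (1/7)*(1/49) = 1/343)
(p(-109, 76) - 49379)/(s(Z(0), 183) + 30890) = (1/343 - 49379)/((-20 - 4*183) + 30890) = -16936996/(343*((-20 - 732) + 30890)) = -16936996/(343*(-752 + 30890)) = -16936996/343/30138 = -16936996/343*1/30138 = -8468498/5168667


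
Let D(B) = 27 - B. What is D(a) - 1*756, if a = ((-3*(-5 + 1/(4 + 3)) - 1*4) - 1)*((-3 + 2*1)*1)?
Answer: -5036/7 ≈ -719.43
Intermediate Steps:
a = -67/7 (a = ((-3*(-5 + 1/7) - 4) - 1)*((-3 + 2)*1) = ((-3*(-5 + ⅐) - 4) - 1)*(-1*1) = ((-3*(-34/7) - 4) - 1)*(-1) = ((102/7 - 4) - 1)*(-1) = (74/7 - 1)*(-1) = (67/7)*(-1) = -67/7 ≈ -9.5714)
D(a) - 1*756 = (27 - 1*(-67/7)) - 1*756 = (27 + 67/7) - 756 = 256/7 - 756 = -5036/7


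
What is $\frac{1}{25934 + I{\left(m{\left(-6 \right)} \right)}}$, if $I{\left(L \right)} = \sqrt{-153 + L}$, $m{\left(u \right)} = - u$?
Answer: $\frac{25934}{672572503} - \frac{7 i \sqrt{3}}{672572503} \approx 3.8559 \cdot 10^{-5} - 1.8027 \cdot 10^{-8} i$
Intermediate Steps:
$\frac{1}{25934 + I{\left(m{\left(-6 \right)} \right)}} = \frac{1}{25934 + \sqrt{-153 - -6}} = \frac{1}{25934 + \sqrt{-153 + 6}} = \frac{1}{25934 + \sqrt{-147}} = \frac{1}{25934 + 7 i \sqrt{3}}$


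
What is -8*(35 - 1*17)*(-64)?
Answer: 9216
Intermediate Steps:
-8*(35 - 1*17)*(-64) = -8*(35 - 17)*(-64) = -8*18*(-64) = -144*(-64) = 9216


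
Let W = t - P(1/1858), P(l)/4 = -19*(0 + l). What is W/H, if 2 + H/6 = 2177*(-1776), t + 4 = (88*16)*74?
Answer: -48395345/10775528598 ≈ -0.0044912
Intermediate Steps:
P(l) = -76*l (P(l) = 4*(-19*(0 + l)) = 4*(-19*l) = -76*l)
t = 104188 (t = -4 + (88*16)*74 = -4 + 1408*74 = -4 + 104192 = 104188)
W = 96790690/929 (W = 104188 - (-76)/1858 = 104188 - 1*(-38/929) = 104188 + 38/929 = 96790690/929 ≈ 1.0419e+5)
H = -23198124 (H = -12 + 6*(2177*(-1776)) = -12 + 6*(-3866352) = -12 - 23198112 = -23198124)
W/H = (96790690/929)/(-23198124) = (96790690/929)*(-1/23198124) = -48395345/10775528598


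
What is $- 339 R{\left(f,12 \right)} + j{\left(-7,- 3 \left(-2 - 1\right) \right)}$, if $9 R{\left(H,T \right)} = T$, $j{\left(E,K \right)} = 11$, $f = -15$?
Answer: $-441$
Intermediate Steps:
$R{\left(H,T \right)} = \frac{T}{9}$
$- 339 R{\left(f,12 \right)} + j{\left(-7,- 3 \left(-2 - 1\right) \right)} = - 339 \cdot \frac{1}{9} \cdot 12 + 11 = \left(-339\right) \frac{4}{3} + 11 = -452 + 11 = -441$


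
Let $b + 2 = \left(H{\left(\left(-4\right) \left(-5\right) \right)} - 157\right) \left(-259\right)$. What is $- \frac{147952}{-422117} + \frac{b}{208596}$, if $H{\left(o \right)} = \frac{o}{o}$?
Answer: $\frac{23958283213}{44025958866} \approx 0.54419$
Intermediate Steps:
$H{\left(o \right)} = 1$
$b = 40402$ ($b = -2 + \left(1 - 157\right) \left(-259\right) = -2 - -40404 = -2 + 40404 = 40402$)
$- \frac{147952}{-422117} + \frac{b}{208596} = - \frac{147952}{-422117} + \frac{40402}{208596} = \left(-147952\right) \left(- \frac{1}{422117}\right) + 40402 \cdot \frac{1}{208596} = \frac{147952}{422117} + \frac{20201}{104298} = \frac{23958283213}{44025958866}$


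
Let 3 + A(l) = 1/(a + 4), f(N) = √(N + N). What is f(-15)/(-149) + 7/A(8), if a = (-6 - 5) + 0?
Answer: -49/22 - I*√30/149 ≈ -2.2273 - 0.03676*I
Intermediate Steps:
a = -11 (a = -11 + 0 = -11)
f(N) = √2*√N (f(N) = √(2*N) = √2*√N)
A(l) = -22/7 (A(l) = -3 + 1/(-11 + 4) = -3 + 1/(-7) = -3 - ⅐ = -22/7)
f(-15)/(-149) + 7/A(8) = (√2*√(-15))/(-149) + 7/(-22/7) = (√2*(I*√15))*(-1/149) + 7*(-7/22) = (I*√30)*(-1/149) - 49/22 = -I*√30/149 - 49/22 = -49/22 - I*√30/149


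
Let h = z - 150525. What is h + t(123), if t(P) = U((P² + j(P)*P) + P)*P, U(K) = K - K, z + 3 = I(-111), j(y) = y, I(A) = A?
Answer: -150639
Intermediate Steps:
z = -114 (z = -3 - 111 = -114)
h = -150639 (h = -114 - 150525 = -150639)
U(K) = 0
t(P) = 0 (t(P) = 0*P = 0)
h + t(123) = -150639 + 0 = -150639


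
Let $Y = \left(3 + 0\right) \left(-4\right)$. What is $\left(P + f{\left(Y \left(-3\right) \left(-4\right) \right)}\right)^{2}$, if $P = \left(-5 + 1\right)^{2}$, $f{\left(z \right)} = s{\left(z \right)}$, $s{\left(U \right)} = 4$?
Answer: $400$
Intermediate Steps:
$Y = -12$ ($Y = 3 \left(-4\right) = -12$)
$f{\left(z \right)} = 4$
$P = 16$ ($P = \left(-4\right)^{2} = 16$)
$\left(P + f{\left(Y \left(-3\right) \left(-4\right) \right)}\right)^{2} = \left(16 + 4\right)^{2} = 20^{2} = 400$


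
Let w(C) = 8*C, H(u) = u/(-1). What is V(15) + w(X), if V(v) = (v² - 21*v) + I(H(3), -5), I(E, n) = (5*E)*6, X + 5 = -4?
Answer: -252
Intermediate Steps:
H(u) = -u (H(u) = u*(-1) = -u)
X = -9 (X = -5 - 4 = -9)
I(E, n) = 30*E
V(v) = -90 + v² - 21*v (V(v) = (v² - 21*v) + 30*(-1*3) = (v² - 21*v) + 30*(-3) = (v² - 21*v) - 90 = -90 + v² - 21*v)
V(15) + w(X) = (-90 + 15² - 21*15) + 8*(-9) = (-90 + 225 - 315) - 72 = -180 - 72 = -252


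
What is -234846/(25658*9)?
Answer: -13047/12829 ≈ -1.0170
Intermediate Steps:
-234846/(25658*9) = -234846/230922 = -234846*1/230922 = -13047/12829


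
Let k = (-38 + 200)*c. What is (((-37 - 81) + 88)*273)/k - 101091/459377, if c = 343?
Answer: -74440636/202585257 ≈ -0.36745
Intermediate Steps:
k = 55566 (k = (-38 + 200)*343 = 162*343 = 55566)
(((-37 - 81) + 88)*273)/k - 101091/459377 = (((-37 - 81) + 88)*273)/55566 - 101091/459377 = ((-118 + 88)*273)*(1/55566) - 101091*1/459377 = -30*273*(1/55566) - 101091/459377 = -8190*1/55566 - 101091/459377 = -65/441 - 101091/459377 = -74440636/202585257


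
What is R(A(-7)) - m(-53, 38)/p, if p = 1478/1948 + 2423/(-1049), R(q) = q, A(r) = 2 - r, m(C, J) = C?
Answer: -39888359/1584791 ≈ -25.169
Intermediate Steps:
p = -1584791/1021726 (p = 1478*(1/1948) + 2423*(-1/1049) = 739/974 - 2423/1049 = -1584791/1021726 ≈ -1.5511)
R(A(-7)) - m(-53, 38)/p = (2 - 1*(-7)) - (-53)/(-1584791/1021726) = (2 + 7) - (-53)*(-1021726)/1584791 = 9 - 1*54151478/1584791 = 9 - 54151478/1584791 = -39888359/1584791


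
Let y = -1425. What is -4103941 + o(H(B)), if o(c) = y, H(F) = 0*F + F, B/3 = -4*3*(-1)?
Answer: -4105366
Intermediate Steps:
B = 36 (B = 3*(-4*3*(-1)) = 3*(-12*(-1)) = 3*12 = 36)
H(F) = F (H(F) = 0 + F = F)
o(c) = -1425
-4103941 + o(H(B)) = -4103941 - 1425 = -4105366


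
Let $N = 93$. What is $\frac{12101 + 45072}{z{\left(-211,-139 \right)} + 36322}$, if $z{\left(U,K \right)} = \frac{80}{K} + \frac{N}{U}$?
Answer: $\frac{1676826917}{1065258131} \approx 1.5741$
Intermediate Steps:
$z{\left(U,K \right)} = \frac{80}{K} + \frac{93}{U}$
$\frac{12101 + 45072}{z{\left(-211,-139 \right)} + 36322} = \frac{12101 + 45072}{\left(\frac{80}{-139} + \frac{93}{-211}\right) + 36322} = \frac{57173}{\left(80 \left(- \frac{1}{139}\right) + 93 \left(- \frac{1}{211}\right)\right) + 36322} = \frac{57173}{\left(- \frac{80}{139} - \frac{93}{211}\right) + 36322} = \frac{57173}{- \frac{29807}{29329} + 36322} = \frac{57173}{\frac{1065258131}{29329}} = 57173 \cdot \frac{29329}{1065258131} = \frac{1676826917}{1065258131}$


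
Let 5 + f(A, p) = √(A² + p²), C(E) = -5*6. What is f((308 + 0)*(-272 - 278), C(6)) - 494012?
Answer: -494017 + 10*√286963609 ≈ -3.2462e+5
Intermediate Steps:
C(E) = -30
f(A, p) = -5 + √(A² + p²)
f((308 + 0)*(-272 - 278), C(6)) - 494012 = (-5 + √(((308 + 0)*(-272 - 278))² + (-30)²)) - 494012 = (-5 + √((308*(-550))² + 900)) - 494012 = (-5 + √((-169400)² + 900)) - 494012 = (-5 + √(28696360000 + 900)) - 494012 = (-5 + √28696360900) - 494012 = (-5 + 10*√286963609) - 494012 = -494017 + 10*√286963609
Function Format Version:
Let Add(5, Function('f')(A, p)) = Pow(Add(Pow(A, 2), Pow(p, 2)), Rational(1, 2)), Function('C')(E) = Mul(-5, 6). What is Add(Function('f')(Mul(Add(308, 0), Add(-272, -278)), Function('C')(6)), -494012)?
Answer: Add(-494017, Mul(10, Pow(286963609, Rational(1, 2)))) ≈ -3.2462e+5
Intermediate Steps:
Function('C')(E) = -30
Function('f')(A, p) = Add(-5, Pow(Add(Pow(A, 2), Pow(p, 2)), Rational(1, 2)))
Add(Function('f')(Mul(Add(308, 0), Add(-272, -278)), Function('C')(6)), -494012) = Add(Add(-5, Pow(Add(Pow(Mul(Add(308, 0), Add(-272, -278)), 2), Pow(-30, 2)), Rational(1, 2))), -494012) = Add(Add(-5, Pow(Add(Pow(Mul(308, -550), 2), 900), Rational(1, 2))), -494012) = Add(Add(-5, Pow(Add(Pow(-169400, 2), 900), Rational(1, 2))), -494012) = Add(Add(-5, Pow(Add(28696360000, 900), Rational(1, 2))), -494012) = Add(Add(-5, Pow(28696360900, Rational(1, 2))), -494012) = Add(Add(-5, Mul(10, Pow(286963609, Rational(1, 2)))), -494012) = Add(-494017, Mul(10, Pow(286963609, Rational(1, 2))))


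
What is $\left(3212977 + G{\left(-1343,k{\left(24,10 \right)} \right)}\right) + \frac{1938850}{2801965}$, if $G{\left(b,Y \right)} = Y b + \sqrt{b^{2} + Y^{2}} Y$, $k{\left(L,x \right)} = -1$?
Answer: $\frac{1801282815530}{560393} - 5 \sqrt{72146} \approx 3.213 \cdot 10^{6}$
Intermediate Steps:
$G{\left(b,Y \right)} = Y b + Y \sqrt{Y^{2} + b^{2}}$ ($G{\left(b,Y \right)} = Y b + \sqrt{Y^{2} + b^{2}} Y = Y b + Y \sqrt{Y^{2} + b^{2}}$)
$\left(3212977 + G{\left(-1343,k{\left(24,10 \right)} \right)}\right) + \frac{1938850}{2801965} = \left(3212977 - \left(-1343 + \sqrt{\left(-1\right)^{2} + \left(-1343\right)^{2}}\right)\right) + \frac{1938850}{2801965} = \left(3212977 - \left(-1343 + \sqrt{1 + 1803649}\right)\right) + 1938850 \cdot \frac{1}{2801965} = \left(3212977 - \left(-1343 + \sqrt{1803650}\right)\right) + \frac{387770}{560393} = \left(3212977 - \left(-1343 + 5 \sqrt{72146}\right)\right) + \frac{387770}{560393} = \left(3212977 + \left(1343 - 5 \sqrt{72146}\right)\right) + \frac{387770}{560393} = \left(3214320 - 5 \sqrt{72146}\right) + \frac{387770}{560393} = \frac{1801282815530}{560393} - 5 \sqrt{72146}$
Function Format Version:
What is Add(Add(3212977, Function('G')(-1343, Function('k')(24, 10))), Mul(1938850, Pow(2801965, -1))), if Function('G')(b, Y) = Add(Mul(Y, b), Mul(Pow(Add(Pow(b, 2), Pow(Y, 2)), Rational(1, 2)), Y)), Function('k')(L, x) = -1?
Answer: Add(Rational(1801282815530, 560393), Mul(-5, Pow(72146, Rational(1, 2)))) ≈ 3.2130e+6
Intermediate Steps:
Function('G')(b, Y) = Add(Mul(Y, b), Mul(Y, Pow(Add(Pow(Y, 2), Pow(b, 2)), Rational(1, 2)))) (Function('G')(b, Y) = Add(Mul(Y, b), Mul(Pow(Add(Pow(Y, 2), Pow(b, 2)), Rational(1, 2)), Y)) = Add(Mul(Y, b), Mul(Y, Pow(Add(Pow(Y, 2), Pow(b, 2)), Rational(1, 2)))))
Add(Add(3212977, Function('G')(-1343, Function('k')(24, 10))), Mul(1938850, Pow(2801965, -1))) = Add(Add(3212977, Mul(-1, Add(-1343, Pow(Add(Pow(-1, 2), Pow(-1343, 2)), Rational(1, 2))))), Mul(1938850, Pow(2801965, -1))) = Add(Add(3212977, Mul(-1, Add(-1343, Pow(Add(1, 1803649), Rational(1, 2))))), Mul(1938850, Rational(1, 2801965))) = Add(Add(3212977, Mul(-1, Add(-1343, Pow(1803650, Rational(1, 2))))), Rational(387770, 560393)) = Add(Add(3212977, Mul(-1, Add(-1343, Mul(5, Pow(72146, Rational(1, 2)))))), Rational(387770, 560393)) = Add(Add(3212977, Add(1343, Mul(-5, Pow(72146, Rational(1, 2))))), Rational(387770, 560393)) = Add(Add(3214320, Mul(-5, Pow(72146, Rational(1, 2)))), Rational(387770, 560393)) = Add(Rational(1801282815530, 560393), Mul(-5, Pow(72146, Rational(1, 2))))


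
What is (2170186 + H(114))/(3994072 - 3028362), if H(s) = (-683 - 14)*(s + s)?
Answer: 201127/96571 ≈ 2.0827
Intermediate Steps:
H(s) = -1394*s
(2170186 + H(114))/(3994072 - 3028362) = (2170186 - 1394*114)/(3994072 - 3028362) = (2170186 - 158916)/965710 = 2011270*(1/965710) = 201127/96571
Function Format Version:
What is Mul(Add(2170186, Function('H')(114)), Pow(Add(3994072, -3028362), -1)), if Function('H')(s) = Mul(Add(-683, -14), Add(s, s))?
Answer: Rational(201127, 96571) ≈ 2.0827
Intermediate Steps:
Function('H')(s) = Mul(-1394, s) (Function('H')(s) = Mul(-697, Mul(2, s)) = Mul(-1394, s))
Mul(Add(2170186, Function('H')(114)), Pow(Add(3994072, -3028362), -1)) = Mul(Add(2170186, Mul(-1394, 114)), Pow(Add(3994072, -3028362), -1)) = Mul(Add(2170186, -158916), Pow(965710, -1)) = Mul(2011270, Rational(1, 965710)) = Rational(201127, 96571)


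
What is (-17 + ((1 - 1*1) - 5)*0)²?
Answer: 289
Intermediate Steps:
(-17 + ((1 - 1*1) - 5)*0)² = (-17 + ((1 - 1) - 5)*0)² = (-17 + (0 - 5)*0)² = (-17 - 5*0)² = (-17 + 0)² = (-17)² = 289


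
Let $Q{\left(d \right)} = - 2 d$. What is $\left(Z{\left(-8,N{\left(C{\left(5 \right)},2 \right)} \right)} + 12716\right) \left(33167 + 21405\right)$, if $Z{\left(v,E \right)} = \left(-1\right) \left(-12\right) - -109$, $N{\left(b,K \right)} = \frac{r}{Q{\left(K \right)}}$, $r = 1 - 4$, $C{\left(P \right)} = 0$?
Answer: $700540764$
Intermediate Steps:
$r = -3$ ($r = 1 - 4 = -3$)
$N{\left(b,K \right)} = \frac{3}{2 K}$ ($N{\left(b,K \right)} = - \frac{3}{\left(-2\right) K} = - 3 \left(- \frac{1}{2 K}\right) = \frac{3}{2 K}$)
$Z{\left(v,E \right)} = 121$ ($Z{\left(v,E \right)} = 12 + 109 = 121$)
$\left(Z{\left(-8,N{\left(C{\left(5 \right)},2 \right)} \right)} + 12716\right) \left(33167 + 21405\right) = \left(121 + 12716\right) \left(33167 + 21405\right) = 12837 \cdot 54572 = 700540764$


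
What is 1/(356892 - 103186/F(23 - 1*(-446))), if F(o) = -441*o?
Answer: 206829/73815718654 ≈ 2.8020e-6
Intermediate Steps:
1/(356892 - 103186/F(23 - 1*(-446))) = 1/(356892 - 103186*(-1/(441*(23 - 1*(-446))))) = 1/(356892 - 103186*(-1/(441*(23 + 446)))) = 1/(356892 - 103186/((-441*469))) = 1/(356892 - 103186/(-206829)) = 1/(356892 - 103186*(-1/206829)) = 1/(356892 + 103186/206829) = 1/(73815718654/206829) = 206829/73815718654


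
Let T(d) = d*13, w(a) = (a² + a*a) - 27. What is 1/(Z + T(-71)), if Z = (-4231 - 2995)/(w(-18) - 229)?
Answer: -196/184521 ≈ -0.0010622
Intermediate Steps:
w(a) = -27 + 2*a² (w(a) = (a² + a²) - 27 = 2*a² - 27 = -27 + 2*a²)
Z = -3613/196 (Z = (-4231 - 2995)/((-27 + 2*(-18)²) - 229) = -7226/((-27 + 2*324) - 229) = -7226/((-27 + 648) - 229) = -7226/(621 - 229) = -7226/392 = -7226*1/392 = -3613/196 ≈ -18.434)
T(d) = 13*d
1/(Z + T(-71)) = 1/(-3613/196 + 13*(-71)) = 1/(-3613/196 - 923) = 1/(-184521/196) = -196/184521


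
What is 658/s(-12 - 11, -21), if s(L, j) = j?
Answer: -94/3 ≈ -31.333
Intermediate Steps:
658/s(-12 - 11, -21) = 658/(-21) = 658*(-1/21) = -94/3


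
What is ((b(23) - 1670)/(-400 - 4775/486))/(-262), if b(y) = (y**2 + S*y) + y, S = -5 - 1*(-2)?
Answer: -288441/26091925 ≈ -0.011055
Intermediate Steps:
S = -3 (S = -5 + 2 = -3)
b(y) = y**2 - 2*y (b(y) = (y**2 - 3*y) + y = y**2 - 2*y)
((b(23) - 1670)/(-400 - 4775/486))/(-262) = ((23*(-2 + 23) - 1670)/(-400 - 4775/486))/(-262) = ((23*21 - 1670)/(-400 - 4775*1/486))*(-1/262) = ((483 - 1670)/(-400 - 4775/486))*(-1/262) = -1187/(-199175/486)*(-1/262) = -1187*(-486/199175)*(-1/262) = (576882/199175)*(-1/262) = -288441/26091925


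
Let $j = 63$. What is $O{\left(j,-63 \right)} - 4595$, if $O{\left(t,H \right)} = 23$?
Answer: $-4572$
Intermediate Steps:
$O{\left(j,-63 \right)} - 4595 = 23 - 4595 = -4572$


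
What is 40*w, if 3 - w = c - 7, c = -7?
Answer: 680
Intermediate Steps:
w = 17 (w = 3 - (-7 - 7) = 3 - 1*(-14) = 3 + 14 = 17)
40*w = 40*17 = 680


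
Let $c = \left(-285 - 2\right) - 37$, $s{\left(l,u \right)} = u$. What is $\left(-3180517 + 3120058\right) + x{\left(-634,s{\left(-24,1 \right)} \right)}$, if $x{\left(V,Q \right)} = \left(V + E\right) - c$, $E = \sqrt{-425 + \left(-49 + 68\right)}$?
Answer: $-60769 + i \sqrt{406} \approx -60769.0 + 20.149 i$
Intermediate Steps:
$E = i \sqrt{406}$ ($E = \sqrt{-425 + 19} = \sqrt{-406} = i \sqrt{406} \approx 20.149 i$)
$c = -324$ ($c = -287 - 37 = -324$)
$x{\left(V,Q \right)} = 324 + V + i \sqrt{406}$ ($x{\left(V,Q \right)} = \left(V + i \sqrt{406}\right) - -324 = \left(V + i \sqrt{406}\right) + 324 = 324 + V + i \sqrt{406}$)
$\left(-3180517 + 3120058\right) + x{\left(-634,s{\left(-24,1 \right)} \right)} = \left(-3180517 + 3120058\right) + \left(324 - 634 + i \sqrt{406}\right) = -60459 - \left(310 - i \sqrt{406}\right) = -60769 + i \sqrt{406}$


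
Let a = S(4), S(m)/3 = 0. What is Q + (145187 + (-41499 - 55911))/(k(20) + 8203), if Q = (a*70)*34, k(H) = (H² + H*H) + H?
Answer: 47777/9023 ≈ 5.2950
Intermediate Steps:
S(m) = 0 (S(m) = 3*0 = 0)
a = 0
k(H) = H + 2*H² (k(H) = (H² + H²) + H = 2*H² + H = H + 2*H²)
Q = 0 (Q = (0*70)*34 = 0*34 = 0)
Q + (145187 + (-41499 - 55911))/(k(20) + 8203) = 0 + (145187 + (-41499 - 55911))/(20*(1 + 2*20) + 8203) = 0 + (145187 - 97410)/(20*(1 + 40) + 8203) = 0 + 47777/(20*41 + 8203) = 0 + 47777/(820 + 8203) = 0 + 47777/9023 = 47777/9023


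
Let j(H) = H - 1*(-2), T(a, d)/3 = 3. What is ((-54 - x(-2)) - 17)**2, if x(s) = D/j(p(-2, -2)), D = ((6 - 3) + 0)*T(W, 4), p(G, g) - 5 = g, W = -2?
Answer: 145924/25 ≈ 5837.0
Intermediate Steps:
p(G, g) = 5 + g
T(a, d) = 9 (T(a, d) = 3*3 = 9)
j(H) = 2 + H (j(H) = H + 2 = 2 + H)
D = 27 (D = ((6 - 3) + 0)*9 = (3 + 0)*9 = 3*9 = 27)
x(s) = 27/5 (x(s) = 27/(2 + (5 - 2)) = 27/(2 + 3) = 27/5)
((-54 - x(-2)) - 17)**2 = ((-54 - 1*27/5) - 17)**2 = ((-54 - 27/5) - 17)**2 = (-297/5 - 17)**2 = (-382/5)**2 = 145924/25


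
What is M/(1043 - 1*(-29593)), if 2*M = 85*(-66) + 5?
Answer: -5605/61272 ≈ -0.091477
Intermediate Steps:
M = -5605/2 (M = (85*(-66) + 5)/2 = (-5610 + 5)/2 = (½)*(-5605) = -5605/2 ≈ -2802.5)
M/(1043 - 1*(-29593)) = -5605/(2*(1043 - 1*(-29593))) = -5605/(2*(1043 + 29593)) = -5605/2/30636 = -5605/2*1/30636 = -5605/61272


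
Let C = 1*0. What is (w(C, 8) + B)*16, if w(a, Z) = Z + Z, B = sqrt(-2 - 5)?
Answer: 256 + 16*I*sqrt(7) ≈ 256.0 + 42.332*I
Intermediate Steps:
C = 0
B = I*sqrt(7) (B = sqrt(-7) = I*sqrt(7) ≈ 2.6458*I)
w(a, Z) = 2*Z
(w(C, 8) + B)*16 = (2*8 + I*sqrt(7))*16 = (16 + I*sqrt(7))*16 = 256 + 16*I*sqrt(7)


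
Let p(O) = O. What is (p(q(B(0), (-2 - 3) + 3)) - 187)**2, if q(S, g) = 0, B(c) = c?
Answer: 34969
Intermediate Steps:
(p(q(B(0), (-2 - 3) + 3)) - 187)**2 = (0 - 187)**2 = (-187)**2 = 34969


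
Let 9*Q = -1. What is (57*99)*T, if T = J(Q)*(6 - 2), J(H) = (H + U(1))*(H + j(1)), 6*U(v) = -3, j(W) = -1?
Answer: 45980/3 ≈ 15327.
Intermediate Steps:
Q = -⅑ (Q = (⅑)*(-1) = -⅑ ≈ -0.11111)
U(v) = -½ (U(v) = (⅙)*(-3) = -½)
J(H) = (-1 + H)*(-½ + H) (J(H) = (H - ½)*(H - 1) = (-½ + H)*(-1 + H) = (-1 + H)*(-½ + H))
T = 220/81 (T = (½ + (-⅑)² - 3/2*(-⅑))*(6 - 2) = (½ + 1/81 + ⅙)*4 = (55/81)*4 = 220/81 ≈ 2.7160)
(57*99)*T = (57*99)*(220/81) = 5643*(220/81) = 45980/3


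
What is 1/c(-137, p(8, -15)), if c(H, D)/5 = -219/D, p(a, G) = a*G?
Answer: 8/73 ≈ 0.10959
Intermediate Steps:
p(a, G) = G*a
c(H, D) = -1095/D (c(H, D) = 5*(-219/D) = -1095/D)
1/c(-137, p(8, -15)) = 1/(-1095/((-15*8))) = 1/(-1095/(-120)) = 1/(-1095*(-1/120)) = 1/(73/8) = 8/73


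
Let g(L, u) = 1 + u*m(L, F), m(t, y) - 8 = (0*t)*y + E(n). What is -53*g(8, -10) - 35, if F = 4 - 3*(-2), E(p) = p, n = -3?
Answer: 2562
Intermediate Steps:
F = 10 (F = 4 + 6 = 10)
m(t, y) = 5 (m(t, y) = 8 + ((0*t)*y - 3) = 8 + (0*y - 3) = 8 + (0 - 3) = 8 - 3 = 5)
g(L, u) = 1 + 5*u (g(L, u) = 1 + u*5 = 1 + 5*u)
-53*g(8, -10) - 35 = -53*(1 + 5*(-10)) - 35 = -53*(1 - 50) - 35 = -53*(-49) - 35 = 2597 - 35 = 2562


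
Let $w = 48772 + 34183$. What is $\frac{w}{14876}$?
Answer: $\frac{82955}{14876} \approx 5.5764$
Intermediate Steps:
$w = 82955$
$\frac{w}{14876} = \frac{82955}{14876}$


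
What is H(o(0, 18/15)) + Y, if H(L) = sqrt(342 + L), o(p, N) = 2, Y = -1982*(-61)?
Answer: 120902 + 2*sqrt(86) ≈ 1.2092e+5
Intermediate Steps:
Y = 120902
H(o(0, 18/15)) + Y = sqrt(342 + 2) + 120902 = sqrt(344) + 120902 = 2*sqrt(86) + 120902 = 120902 + 2*sqrt(86)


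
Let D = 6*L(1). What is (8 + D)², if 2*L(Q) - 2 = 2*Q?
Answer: 400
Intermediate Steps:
L(Q) = 1 + Q (L(Q) = 1 + (2*Q)/2 = 1 + Q)
D = 12 (D = 6*(1 + 1) = 6*2 = 12)
(8 + D)² = (8 + 12)² = 20² = 400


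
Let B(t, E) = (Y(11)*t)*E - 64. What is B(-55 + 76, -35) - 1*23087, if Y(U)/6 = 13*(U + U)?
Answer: -1284411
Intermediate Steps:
Y(U) = 156*U (Y(U) = 6*(13*(U + U)) = 6*(13*(2*U)) = 6*(26*U) = 156*U)
B(t, E) = -64 + 1716*E*t (B(t, E) = ((156*11)*t)*E - 64 = (1716*t)*E - 64 = 1716*E*t - 64 = -64 + 1716*E*t)
B(-55 + 76, -35) - 1*23087 = (-64 + 1716*(-35)*(-55 + 76)) - 1*23087 = (-64 + 1716*(-35)*21) - 23087 = (-64 - 1261260) - 23087 = -1261324 - 23087 = -1284411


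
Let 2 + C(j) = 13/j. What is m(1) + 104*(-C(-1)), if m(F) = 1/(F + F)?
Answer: 3121/2 ≈ 1560.5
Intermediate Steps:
C(j) = -2 + 13/j
m(F) = 1/(2*F)
m(1) + 104*(-C(-1)) = (½)/1 + 104*(-(-2 + 13/(-1))) = (½)*1 + 104*(-(-2 + 13*(-1))) = ½ + 104*(-(-2 - 13)) = ½ + 104*(-1*(-15)) = ½ + 104*15 = ½ + 1560 = 3121/2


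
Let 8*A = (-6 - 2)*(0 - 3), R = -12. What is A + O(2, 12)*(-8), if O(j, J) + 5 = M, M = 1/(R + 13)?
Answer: 35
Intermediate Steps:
M = 1 (M = 1/(-12 + 13) = 1/1 = 1)
O(j, J) = -4 (O(j, J) = -5 + 1 = -4)
A = 3 (A = ((-6 - 2)*(0 - 3))/8 = (-8*(-3))/8 = (⅛)*24 = 3)
A + O(2, 12)*(-8) = 3 - 4*(-8) = 3 + 32 = 35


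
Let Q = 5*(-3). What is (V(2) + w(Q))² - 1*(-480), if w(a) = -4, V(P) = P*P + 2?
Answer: 484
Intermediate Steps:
Q = -15
V(P) = 2 + P² (V(P) = P² + 2 = 2 + P²)
(V(2) + w(Q))² - 1*(-480) = ((2 + 2²) - 4)² - 1*(-480) = ((2 + 4) - 4)² + 480 = (6 - 4)² + 480 = 2² + 480 = 4 + 480 = 484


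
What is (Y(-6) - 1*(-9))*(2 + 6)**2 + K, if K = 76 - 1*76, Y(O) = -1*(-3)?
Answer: 768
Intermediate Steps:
Y(O) = 3
K = 0 (K = 76 - 76 = 0)
(Y(-6) - 1*(-9))*(2 + 6)**2 + K = (3 - 1*(-9))*(2 + 6)**2 + 0 = (3 + 9)*8**2 + 0 = 12*64 + 0 = 768 + 0 = 768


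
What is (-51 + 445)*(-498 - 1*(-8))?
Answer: -193060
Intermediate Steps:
(-51 + 445)*(-498 - 1*(-8)) = 394*(-498 + 8) = 394*(-490) = -193060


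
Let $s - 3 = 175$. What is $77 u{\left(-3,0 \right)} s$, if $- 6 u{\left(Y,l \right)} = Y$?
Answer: $6853$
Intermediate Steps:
$s = 178$ ($s = 3 + 175 = 178$)
$u{\left(Y,l \right)} = - \frac{Y}{6}$
$77 u{\left(-3,0 \right)} s = 77 \left(- \frac{1}{6}\right) \left(-3\right) 178 = 77 \cdot \frac{1}{2} \cdot 178 = 77 \cdot 89 = 6853$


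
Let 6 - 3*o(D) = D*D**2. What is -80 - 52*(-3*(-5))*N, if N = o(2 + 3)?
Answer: 30860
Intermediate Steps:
o(D) = 2 - D**3/3 (o(D) = 2 - D*D**2/3 = 2 - D**3/3)
N = -119/3 (N = 2 - (2 + 3)**3/3 = 2 - 1/3*5**3 = 2 - 1/3*125 = 2 - 125/3 = -119/3 ≈ -39.667)
-80 - 52*(-3*(-5))*N = -80 - 52*(-3*(-5))*(-119)/3 = -80 - 780*(-119)/3 = -80 - 52*(-595) = -80 + 30940 = 30860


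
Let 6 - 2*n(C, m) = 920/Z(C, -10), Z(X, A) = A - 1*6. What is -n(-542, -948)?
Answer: -127/4 ≈ -31.750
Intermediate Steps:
Z(X, A) = -6 + A (Z(X, A) = A - 6 = -6 + A)
n(C, m) = 127/4 (n(C, m) = 3 - 460/(-6 - 10) = 3 - 460/(-16) = 3 - 460*(-1)/16 = 3 - ½*(-115/2) = 3 + 115/4 = 127/4)
-n(-542, -948) = -1*127/4 = -127/4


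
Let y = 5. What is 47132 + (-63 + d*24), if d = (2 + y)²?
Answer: 48245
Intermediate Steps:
d = 49 (d = (2 + 5)² = 7² = 49)
47132 + (-63 + d*24) = 47132 + (-63 + 49*24) = 47132 + (-63 + 1176) = 47132 + 1113 = 48245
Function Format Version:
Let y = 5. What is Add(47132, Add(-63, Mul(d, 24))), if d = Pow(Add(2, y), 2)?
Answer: 48245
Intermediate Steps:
d = 49 (d = Pow(Add(2, 5), 2) = Pow(7, 2) = 49)
Add(47132, Add(-63, Mul(d, 24))) = Add(47132, Add(-63, Mul(49, 24))) = Add(47132, Add(-63, 1176)) = Add(47132, 1113) = 48245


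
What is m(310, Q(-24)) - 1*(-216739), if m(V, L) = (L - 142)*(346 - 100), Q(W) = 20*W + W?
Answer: 57823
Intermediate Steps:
Q(W) = 21*W
m(V, L) = -34932 + 246*L (m(V, L) = (-142 + L)*246 = -34932 + 246*L)
m(310, Q(-24)) - 1*(-216739) = (-34932 + 246*(21*(-24))) - 1*(-216739) = (-34932 + 246*(-504)) + 216739 = (-34932 - 123984) + 216739 = -158916 + 216739 = 57823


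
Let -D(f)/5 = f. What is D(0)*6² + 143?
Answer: 143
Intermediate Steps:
D(f) = -5*f
D(0)*6² + 143 = -5*0*6² + 143 = 0*36 + 143 = 0 + 143 = 143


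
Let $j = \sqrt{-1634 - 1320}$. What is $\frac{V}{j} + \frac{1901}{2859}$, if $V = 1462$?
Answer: $\frac{1901}{2859} - \frac{731 i \sqrt{2954}}{1477} \approx 0.66492 - 26.899 i$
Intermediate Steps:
$j = i \sqrt{2954}$ ($j = \sqrt{-2954} = i \sqrt{2954} \approx 54.351 i$)
$\frac{V}{j} + \frac{1901}{2859} = \frac{1462}{i \sqrt{2954}} + \frac{1901}{2859} = 1462 \left(- \frac{i \sqrt{2954}}{2954}\right) + 1901 \cdot \frac{1}{2859} = - \frac{731 i \sqrt{2954}}{1477} + \frac{1901}{2859} = \frac{1901}{2859} - \frac{731 i \sqrt{2954}}{1477}$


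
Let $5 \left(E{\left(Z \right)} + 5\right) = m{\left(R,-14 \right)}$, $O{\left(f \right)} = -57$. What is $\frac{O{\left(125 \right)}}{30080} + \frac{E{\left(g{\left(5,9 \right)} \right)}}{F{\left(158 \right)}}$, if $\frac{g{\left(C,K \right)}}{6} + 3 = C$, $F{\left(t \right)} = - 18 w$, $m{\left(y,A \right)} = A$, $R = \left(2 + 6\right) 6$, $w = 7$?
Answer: $\frac{37907}{631680} \approx 0.06001$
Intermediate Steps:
$R = 48$ ($R = 8 \cdot 6 = 48$)
$F{\left(t \right)} = -126$ ($F{\left(t \right)} = \left(-18\right) 7 = -126$)
$g{\left(C,K \right)} = -18 + 6 C$
$E{\left(Z \right)} = - \frac{39}{5}$ ($E{\left(Z \right)} = -5 + \frac{1}{5} \left(-14\right) = -5 - \frac{14}{5} = - \frac{39}{5}$)
$\frac{O{\left(125 \right)}}{30080} + \frac{E{\left(g{\left(5,9 \right)} \right)}}{F{\left(158 \right)}} = - \frac{57}{30080} - \frac{39}{5 \left(-126\right)} = \left(-57\right) \frac{1}{30080} - - \frac{13}{210} = - \frac{57}{30080} + \frac{13}{210} = \frac{37907}{631680}$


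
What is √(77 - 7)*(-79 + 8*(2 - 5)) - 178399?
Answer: -178399 - 103*√70 ≈ -1.7926e+5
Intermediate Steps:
√(77 - 7)*(-79 + 8*(2 - 5)) - 178399 = √70*(-79 + 8*(-3)) - 178399 = √70*(-79 - 24) - 178399 = √70*(-103) - 178399 = -103*√70 - 178399 = -178399 - 103*√70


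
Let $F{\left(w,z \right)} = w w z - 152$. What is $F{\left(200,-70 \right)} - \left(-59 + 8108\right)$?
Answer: $-2808201$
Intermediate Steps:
$F{\left(w,z \right)} = -152 + z w^{2}$ ($F{\left(w,z \right)} = w^{2} z - 152 = z w^{2} - 152 = -152 + z w^{2}$)
$F{\left(200,-70 \right)} - \left(-59 + 8108\right) = \left(-152 - 70 \cdot 200^{2}\right) - \left(-59 + 8108\right) = \left(-152 - 2800000\right) - 8049 = -2800152 - 8049 = -2808201$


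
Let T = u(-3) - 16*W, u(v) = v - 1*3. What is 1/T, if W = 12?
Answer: -1/198 ≈ -0.0050505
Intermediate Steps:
u(v) = -3 + v (u(v) = v - 3 = -3 + v)
T = -198 (T = (-3 - 3) - 16*12 = -6 - 192 = -198)
1/T = 1/(-198) = -1/198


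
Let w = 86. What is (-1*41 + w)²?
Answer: 2025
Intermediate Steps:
(-1*41 + w)² = (-1*41 + 86)² = (-41 + 86)² = 45² = 2025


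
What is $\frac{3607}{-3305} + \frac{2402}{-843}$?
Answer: $- \frac{10979311}{2786115} \approx -3.9407$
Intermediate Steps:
$\frac{3607}{-3305} + \frac{2402}{-843} = 3607 \left(- \frac{1}{3305}\right) + 2402 \left(- \frac{1}{843}\right) = - \frac{3607}{3305} - \frac{2402}{843} = - \frac{10979311}{2786115}$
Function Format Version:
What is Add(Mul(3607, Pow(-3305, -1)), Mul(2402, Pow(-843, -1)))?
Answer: Rational(-10979311, 2786115) ≈ -3.9407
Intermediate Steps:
Add(Mul(3607, Pow(-3305, -1)), Mul(2402, Pow(-843, -1))) = Add(Mul(3607, Rational(-1, 3305)), Mul(2402, Rational(-1, 843))) = Add(Rational(-3607, 3305), Rational(-2402, 843)) = Rational(-10979311, 2786115)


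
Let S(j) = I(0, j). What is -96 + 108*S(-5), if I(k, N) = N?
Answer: -636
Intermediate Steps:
S(j) = j
-96 + 108*S(-5) = -96 + 108*(-5) = -96 - 540 = -636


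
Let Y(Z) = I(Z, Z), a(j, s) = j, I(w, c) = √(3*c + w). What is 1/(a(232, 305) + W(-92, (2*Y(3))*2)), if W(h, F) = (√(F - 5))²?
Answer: 227/51337 - 8*√3/51337 ≈ 0.0041519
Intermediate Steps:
I(w, c) = √(w + 3*c)
Y(Z) = 2*√Z (Y(Z) = √(Z + 3*Z) = √(4*Z) = 2*√Z)
W(h, F) = -5 + F (W(h, F) = (√(-5 + F))² = -5 + F)
1/(a(232, 305) + W(-92, (2*Y(3))*2)) = 1/(232 + (-5 + (2*(2*√3))*2)) = 1/(232 + (-5 + (4*√3)*2)) = 1/(232 + (-5 + 8*√3)) = 1/(227 + 8*√3)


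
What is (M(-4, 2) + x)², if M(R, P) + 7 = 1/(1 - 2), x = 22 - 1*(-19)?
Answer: 1089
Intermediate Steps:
x = 41 (x = 22 + 19 = 41)
M(R, P) = -8 (M(R, P) = -7 + 1/(1 - 2) = -7 + 1/(-1) = -7 - 1 = -8)
(M(-4, 2) + x)² = (-8 + 41)² = 33² = 1089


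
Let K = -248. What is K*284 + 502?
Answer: -69930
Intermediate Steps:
K*284 + 502 = -248*284 + 502 = -70432 + 502 = -69930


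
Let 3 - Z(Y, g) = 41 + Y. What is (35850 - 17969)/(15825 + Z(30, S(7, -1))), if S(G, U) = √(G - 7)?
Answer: 17881/15757 ≈ 1.1348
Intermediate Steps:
S(G, U) = √(-7 + G)
Z(Y, g) = -38 - Y (Z(Y, g) = 3 - (41 + Y) = 3 + (-41 - Y) = -38 - Y)
(35850 - 17969)/(15825 + Z(30, S(7, -1))) = (35850 - 17969)/(15825 + (-38 - 1*30)) = 17881/(15825 + (-38 - 30)) = 17881/(15825 - 68) = 17881/15757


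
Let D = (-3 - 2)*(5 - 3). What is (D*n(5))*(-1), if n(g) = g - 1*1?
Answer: 40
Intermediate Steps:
D = -10 (D = -5*2 = -10)
n(g) = -1 + g (n(g) = g - 1 = -1 + g)
(D*n(5))*(-1) = -10*(-1 + 5)*(-1) = -10*4*(-1) = -40*(-1) = 40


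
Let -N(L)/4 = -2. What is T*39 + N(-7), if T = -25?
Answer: -967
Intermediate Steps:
N(L) = 8 (N(L) = -4*(-2) = 8)
T*39 + N(-7) = -25*39 + 8 = -975 + 8 = -967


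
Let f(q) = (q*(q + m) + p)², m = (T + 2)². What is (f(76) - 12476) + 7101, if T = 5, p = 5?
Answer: 90339650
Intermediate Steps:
m = 49 (m = (5 + 2)² = 7² = 49)
f(q) = (5 + q*(49 + q))² (f(q) = (q*(q + 49) + 5)² = (q*(49 + q) + 5)² = (5 + q*(49 + q))²)
(f(76) - 12476) + 7101 = ((5 + 76² + 49*76)² - 12476) + 7101 = ((5 + 5776 + 3724)² - 12476) + 7101 = (9505² - 12476) + 7101 = (90345025 - 12476) + 7101 = 90332549 + 7101 = 90339650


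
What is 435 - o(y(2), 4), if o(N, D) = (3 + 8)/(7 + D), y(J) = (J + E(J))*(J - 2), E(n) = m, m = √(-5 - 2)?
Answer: 434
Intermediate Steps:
m = I*√7 (m = √(-7) = I*√7 ≈ 2.6458*I)
E(n) = I*√7
y(J) = (-2 + J)*(J + I*√7) (y(J) = (J + I*√7)*(J - 2) = (J + I*√7)*(-2 + J) = (-2 + J)*(J + I*√7))
o(N, D) = 11/(7 + D)
435 - o(y(2), 4) = 435 - 11/(7 + 4) = 435 - 11/11 = 435 - 1*1 = 435 - 1 = 434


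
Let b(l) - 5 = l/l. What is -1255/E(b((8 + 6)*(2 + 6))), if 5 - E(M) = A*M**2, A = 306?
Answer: 1255/11011 ≈ 0.11398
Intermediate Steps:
b(l) = 6 (b(l) = 5 + l/l = 5 + 1 = 6)
E(M) = 5 - 306*M**2
-1255/E(b((8 + 6)*(2 + 6))) = -1255/(5 - 306*6**2) = -1255/(5 - 306*36) = -1255/(5 - 11016) = -1255/(-11011) = -1255*(-1/11011) = 1255/11011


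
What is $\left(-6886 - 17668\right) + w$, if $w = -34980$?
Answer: $-59534$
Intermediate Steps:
$\left(-6886 - 17668\right) + w = \left(-6886 - 17668\right) - 34980 = -24554 - 34980 = -59534$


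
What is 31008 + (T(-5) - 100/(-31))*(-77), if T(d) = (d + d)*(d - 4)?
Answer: 738718/31 ≈ 23830.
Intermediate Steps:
T(d) = 2*d*(-4 + d) (T(d) = (2*d)*(-4 + d) = 2*d*(-4 + d))
31008 + (T(-5) - 100/(-31))*(-77) = 31008 + (2*(-5)*(-4 - 5) - 100/(-31))*(-77) = 31008 + (2*(-5)*(-9) - 100*(-1/31))*(-77) = 31008 + (90 + 100/31)*(-77) = 31008 + (2890/31)*(-77) = 31008 - 222530/31 = 738718/31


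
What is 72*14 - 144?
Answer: 864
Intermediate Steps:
72*14 - 144 = 1008 - 144 = 864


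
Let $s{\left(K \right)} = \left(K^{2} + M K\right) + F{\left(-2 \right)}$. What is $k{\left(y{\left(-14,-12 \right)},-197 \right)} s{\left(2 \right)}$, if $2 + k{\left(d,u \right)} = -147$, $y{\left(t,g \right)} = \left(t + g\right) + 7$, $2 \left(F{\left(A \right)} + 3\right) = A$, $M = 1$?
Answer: $-298$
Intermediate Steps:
$F{\left(A \right)} = -3 + \frac{A}{2}$
$y{\left(t,g \right)} = 7 + g + t$ ($y{\left(t,g \right)} = \left(g + t\right) + 7 = 7 + g + t$)
$k{\left(d,u \right)} = -149$ ($k{\left(d,u \right)} = -2 - 147 = -149$)
$s{\left(K \right)} = -4 + K + K^{2}$ ($s{\left(K \right)} = \left(K^{2} + 1 K\right) + \left(-3 + \frac{1}{2} \left(-2\right)\right) = \left(K^{2} + K\right) - 4 = \left(K + K^{2}\right) - 4 = -4 + K + K^{2}$)
$k{\left(y{\left(-14,-12 \right)},-197 \right)} s{\left(2 \right)} = - 149 \left(-4 + 2 + 2^{2}\right) = - 149 \left(-4 + 2 + 4\right) = \left(-149\right) 2 = -298$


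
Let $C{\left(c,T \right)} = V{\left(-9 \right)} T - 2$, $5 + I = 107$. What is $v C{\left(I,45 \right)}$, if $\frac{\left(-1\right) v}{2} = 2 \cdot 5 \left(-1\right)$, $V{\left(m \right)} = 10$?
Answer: $8960$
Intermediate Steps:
$I = 102$ ($I = -5 + 107 = 102$)
$C{\left(c,T \right)} = -2 + 10 T$ ($C{\left(c,T \right)} = 10 T - 2 = -2 + 10 T$)
$v = 20$ ($v = - 2 \cdot 2 \cdot 5 \left(-1\right) = - 2 \cdot 10 \left(-1\right) = \left(-2\right) \left(-10\right) = 20$)
$v C{\left(I,45 \right)} = 20 \left(-2 + 10 \cdot 45\right) = 20 \left(-2 + 450\right) = 20 \cdot 448 = 8960$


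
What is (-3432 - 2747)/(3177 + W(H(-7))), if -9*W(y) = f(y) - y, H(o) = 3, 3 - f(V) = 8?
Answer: -1503/773 ≈ -1.9444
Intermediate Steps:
f(V) = -5 (f(V) = 3 - 1*8 = 3 - 8 = -5)
W(y) = 5/9 + y/9 (W(y) = -(-5 - y)/9 = 5/9 + y/9)
(-3432 - 2747)/(3177 + W(H(-7))) = (-3432 - 2747)/(3177 + (5/9 + (⅑)*3)) = -6179/(3177 + (5/9 + ⅓)) = -6179/(3177 + 8/9) = -6179/28601/9 = -6179*9/28601 = -1503/773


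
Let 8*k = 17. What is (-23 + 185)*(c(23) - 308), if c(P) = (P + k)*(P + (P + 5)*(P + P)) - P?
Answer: 21129903/4 ≈ 5.2825e+6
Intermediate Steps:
k = 17/8 (k = (⅛)*17 = 17/8 ≈ 2.1250)
c(P) = -P + (17/8 + P)*(P + 2*P*(5 + P)) (c(P) = (P + 17/8)*(P + (P + 5)*(P + P)) - P = (17/8 + P)*(P + (5 + P)*(2*P)) - P = (17/8 + P)*(P + 2*P*(5 + P)) - P = -P + (17/8 + P)*(P + 2*P*(5 + P)))
(-23 + 185)*(c(23) - 308) = (-23 + 185)*((⅛)*23*(179 + 16*23² + 122*23) - 308) = 162*((⅛)*23*(179 + 16*529 + 2806) - 308) = 162*((⅛)*23*(179 + 8464 + 2806) - 308) = 162*((⅛)*23*11449 - 308) = 162*(263327/8 - 308) = 162*(260863/8) = 21129903/4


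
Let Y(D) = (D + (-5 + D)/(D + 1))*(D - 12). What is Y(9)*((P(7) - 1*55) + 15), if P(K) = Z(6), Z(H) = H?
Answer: 4794/5 ≈ 958.80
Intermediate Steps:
P(K) = 6
Y(D) = (-12 + D)*(D + (-5 + D)/(1 + D)) (Y(D) = (D + (-5 + D)/(1 + D))*(-12 + D) = (-12 + D)*(D + (-5 + D)/(1 + D)))
Y(9)*((P(7) - 1*55) + 15) = ((60 + 9³ - 29*9 - 10*9²)/(1 + 9))*((6 - 1*55) + 15) = ((60 + 729 - 261 - 10*81)/10)*((6 - 55) + 15) = ((60 + 729 - 261 - 810)/10)*(-49 + 15) = ((⅒)*(-282))*(-34) = -141/5*(-34) = 4794/5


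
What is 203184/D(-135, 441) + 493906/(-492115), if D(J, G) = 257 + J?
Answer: 49964818814/30019015 ≈ 1664.4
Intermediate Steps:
203184/D(-135, 441) + 493906/(-492115) = 203184/(257 - 135) + 493906/(-492115) = 203184/122 + 493906*(-1/492115) = 203184*(1/122) - 493906/492115 = 101592/61 - 493906/492115 = 49964818814/30019015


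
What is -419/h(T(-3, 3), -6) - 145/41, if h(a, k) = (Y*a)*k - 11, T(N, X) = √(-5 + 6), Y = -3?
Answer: -18194/287 ≈ -63.394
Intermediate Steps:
T(N, X) = 1 (T(N, X) = √1 = 1)
h(a, k) = -11 - 3*a*k (h(a, k) = (-3*a)*k - 11 = -3*a*k - 11 = -11 - 3*a*k)
-419/h(T(-3, 3), -6) - 145/41 = -419/(-11 - 3*1*(-6)) - 145/41 = -419/(-11 + 18) - 145*1/41 = -419/7 - 145/41 = -18194/287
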